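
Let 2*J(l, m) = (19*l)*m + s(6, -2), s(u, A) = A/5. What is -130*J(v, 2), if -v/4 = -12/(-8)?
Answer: 14846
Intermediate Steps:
v = -6 (v = -(-48)/(-8) = -(-48)*(-1)/8 = -4*3/2 = -6)
s(u, A) = A/5 (s(u, A) = A*(⅕) = A/5)
J(l, m) = -⅕ + 19*l*m/2 (J(l, m) = ((19*l)*m + (⅕)*(-2))/2 = (19*l*m - ⅖)/2 = (-⅖ + 19*l*m)/2 = -⅕ + 19*l*m/2)
-130*J(v, 2) = -130*(-⅕ + (19/2)*(-6)*2) = -130*(-⅕ - 114) = -130*(-571/5) = 14846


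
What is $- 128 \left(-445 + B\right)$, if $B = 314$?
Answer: $16768$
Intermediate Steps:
$- 128 \left(-445 + B\right) = - 128 \left(-445 + 314\right) = \left(-128\right) \left(-131\right) = 16768$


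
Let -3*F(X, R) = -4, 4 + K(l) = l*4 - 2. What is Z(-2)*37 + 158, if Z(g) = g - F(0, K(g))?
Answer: 104/3 ≈ 34.667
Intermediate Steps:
K(l) = -6 + 4*l (K(l) = -4 + (l*4 - 2) = -4 + (4*l - 2) = -4 + (-2 + 4*l) = -6 + 4*l)
F(X, R) = 4/3 (F(X, R) = -⅓*(-4) = 4/3)
Z(g) = -4/3 + g (Z(g) = g - 1*4/3 = g - 4/3 = -4/3 + g)
Z(-2)*37 + 158 = (-4/3 - 2)*37 + 158 = -10/3*37 + 158 = -370/3 + 158 = 104/3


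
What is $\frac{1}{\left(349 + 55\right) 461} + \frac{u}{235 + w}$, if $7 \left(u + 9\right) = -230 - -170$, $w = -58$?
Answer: $- \frac{7635591}{76918772} \approx -0.099268$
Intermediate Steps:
$u = - \frac{123}{7}$ ($u = -9 + \frac{-230 - -170}{7} = -9 + \frac{-230 + 170}{7} = -9 + \frac{1}{7} \left(-60\right) = -9 - \frac{60}{7} = - \frac{123}{7} \approx -17.571$)
$\frac{1}{\left(349 + 55\right) 461} + \frac{u}{235 + w} = \frac{1}{\left(349 + 55\right) 461} - \frac{123}{7 \left(235 - 58\right)} = \frac{1}{404} \cdot \frac{1}{461} - \frac{123}{7 \cdot 177} = \frac{1}{404} \cdot \frac{1}{461} - \frac{41}{413} = \frac{1}{186244} - \frac{41}{413} = - \frac{7635591}{76918772}$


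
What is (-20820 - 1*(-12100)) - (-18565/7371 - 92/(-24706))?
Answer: -793761562981/91053963 ≈ -8717.5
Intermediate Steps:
(-20820 - 1*(-12100)) - (-18565/7371 - 92/(-24706)) = (-20820 + 12100) - (-18565*1/7371 - 92*(-1/24706)) = -8720 - (-18565/7371 + 46/12353) = -8720 - 1*(-228994379/91053963) = -8720 + 228994379/91053963 = -793761562981/91053963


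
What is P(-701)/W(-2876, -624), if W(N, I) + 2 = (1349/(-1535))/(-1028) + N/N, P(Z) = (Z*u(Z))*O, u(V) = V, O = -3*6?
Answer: 13957577099640/1576631 ≈ 8.8528e+6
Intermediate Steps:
O = -18
P(Z) = -18*Z² (P(Z) = (Z*Z)*(-18) = Z²*(-18) = -18*Z²)
W(N, I) = -1576631/1577980 (W(N, I) = -2 + ((1349/(-1535))/(-1028) + N/N) = -2 + ((1349*(-1/1535))*(-1/1028) + 1) = -2 + (-1349/1535*(-1/1028) + 1) = -2 + (1349/1577980 + 1) = -2 + 1579329/1577980 = -1576631/1577980)
P(-701)/W(-2876, -624) = (-18*(-701)²)/(-1576631/1577980) = -18*491401*(-1577980/1576631) = -8845218*(-1577980/1576631) = 13957577099640/1576631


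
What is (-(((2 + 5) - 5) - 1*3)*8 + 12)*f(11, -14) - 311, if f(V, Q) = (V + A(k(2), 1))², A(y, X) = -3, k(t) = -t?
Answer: 969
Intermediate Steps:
f(V, Q) = (-3 + V)² (f(V, Q) = (V - 3)² = (-3 + V)²)
(-(((2 + 5) - 5) - 1*3)*8 + 12)*f(11, -14) - 311 = (-(((2 + 5) - 5) - 1*3)*8 + 12)*(-3 + 11)² - 311 = (-((7 - 5) - 3)*8 + 12)*8² - 311 = (-(2 - 3)*8 + 12)*64 - 311 = (-1*(-1)*8 + 12)*64 - 311 = (1*8 + 12)*64 - 311 = (8 + 12)*64 - 311 = 20*64 - 311 = 1280 - 311 = 969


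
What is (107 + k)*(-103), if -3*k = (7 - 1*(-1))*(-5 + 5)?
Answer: -11021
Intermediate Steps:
k = 0 (k = -(7 - 1*(-1))*(-5 + 5)/3 = -(7 + 1)*0/3 = -8*0/3 = -1/3*0 = 0)
(107 + k)*(-103) = (107 + 0)*(-103) = 107*(-103) = -11021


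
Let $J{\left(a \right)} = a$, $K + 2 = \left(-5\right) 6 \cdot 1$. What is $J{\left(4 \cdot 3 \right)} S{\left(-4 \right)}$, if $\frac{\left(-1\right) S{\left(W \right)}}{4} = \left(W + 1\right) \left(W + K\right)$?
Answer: $-5184$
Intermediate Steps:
$K = -32$ ($K = -2 + \left(-5\right) 6 \cdot 1 = -2 - 30 = -32$)
$S{\left(W \right)} = - 4 \left(1 + W\right) \left(-32 + W\right)$ ($S{\left(W \right)} = - 4 \left(W + 1\right) \left(W - 32\right) = - 4 \left(1 + W\right) \left(-32 + W\right)$)
$J{\left(4 \cdot 3 \right)} S{\left(-4 \right)} = 4 \cdot 3 \left(128 - 4 \left(-4\right)^{2} + 124 \left(-4\right)\right) = 12 \left(128 - 64 - 496\right) = 12 \left(-432\right) = -5184$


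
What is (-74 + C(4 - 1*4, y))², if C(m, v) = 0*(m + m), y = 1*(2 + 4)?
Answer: 5476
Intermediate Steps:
y = 6 (y = 1*6 = 6)
C(m, v) = 0 (C(m, v) = 0*(2*m) = 0)
(-74 + C(4 - 1*4, y))² = (-74 + 0)² = (-74)² = 5476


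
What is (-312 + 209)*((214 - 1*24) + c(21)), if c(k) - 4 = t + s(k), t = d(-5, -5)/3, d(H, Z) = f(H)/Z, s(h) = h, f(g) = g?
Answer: -66538/3 ≈ -22179.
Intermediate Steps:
d(H, Z) = H/Z
t = ⅓ (t = -5/(-5)/3 = -5*(-⅕)*(⅓) = 1*(⅓) = ⅓ ≈ 0.33333)
c(k) = 13/3 + k (c(k) = 4 + (⅓ + k) = 13/3 + k)
(-312 + 209)*((214 - 1*24) + c(21)) = (-312 + 209)*((214 - 1*24) + (13/3 + 21)) = -103*((214 - 24) + 76/3) = -103*(190 + 76/3) = -103*646/3 = -66538/3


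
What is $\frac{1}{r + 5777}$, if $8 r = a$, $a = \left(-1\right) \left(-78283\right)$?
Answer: $\frac{8}{124499} \approx 6.4258 \cdot 10^{-5}$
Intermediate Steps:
$a = 78283$
$r = \frac{78283}{8}$ ($r = \frac{1}{8} \cdot 78283 = \frac{78283}{8} \approx 9785.4$)
$\frac{1}{r + 5777} = \frac{1}{\frac{78283}{8} + 5777} = \frac{1}{\frac{124499}{8}} = \frac{8}{124499}$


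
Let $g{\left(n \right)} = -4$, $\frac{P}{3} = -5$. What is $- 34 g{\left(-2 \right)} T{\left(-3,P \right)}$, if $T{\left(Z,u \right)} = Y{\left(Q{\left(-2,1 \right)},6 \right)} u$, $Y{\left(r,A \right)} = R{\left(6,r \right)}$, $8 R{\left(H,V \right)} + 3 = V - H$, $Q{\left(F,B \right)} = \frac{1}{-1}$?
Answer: $2550$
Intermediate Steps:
$Q{\left(F,B \right)} = -1$
$R{\left(H,V \right)} = - \frac{3}{8} - \frac{H}{8} + \frac{V}{8}$ ($R{\left(H,V \right)} = - \frac{3}{8} + \frac{V - H}{8} = - \frac{3}{8} - \left(- \frac{V}{8} + \frac{H}{8}\right) = - \frac{3}{8} - \frac{H}{8} + \frac{V}{8}$)
$Y{\left(r,A \right)} = - \frac{9}{8} + \frac{r}{8}$ ($Y{\left(r,A \right)} = - \frac{3}{8} - \frac{3}{4} + \frac{r}{8} = - \frac{9}{8} + \frac{r}{8}$)
$P = -15$ ($P = 3 \left(-5\right) = -15$)
$T{\left(Z,u \right)} = - \frac{5 u}{4}$ ($T{\left(Z,u \right)} = \left(- \frac{9}{8} + \frac{1}{8} \left(-1\right)\right) u = \left(- \frac{9}{8} - \frac{1}{8}\right) u = - \frac{5 u}{4}$)
$- 34 g{\left(-2 \right)} T{\left(-3,P \right)} = \left(-34\right) \left(-4\right) \left(\left(- \frac{5}{4}\right) \left(-15\right)\right) = 136 \cdot \frac{75}{4} = 2550$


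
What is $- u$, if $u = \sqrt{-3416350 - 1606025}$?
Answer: $- 5 i \sqrt{200895} \approx - 2241.1 i$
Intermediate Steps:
$u = 5 i \sqrt{200895}$ ($u = \sqrt{-5022375} = 5 i \sqrt{200895} \approx 2241.1 i$)
$- u = - 5 i \sqrt{200895}$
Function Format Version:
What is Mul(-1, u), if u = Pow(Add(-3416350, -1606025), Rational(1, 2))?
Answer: Mul(-5, I, Pow(200895, Rational(1, 2))) ≈ Mul(-2241.1, I)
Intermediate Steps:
u = Mul(5, I, Pow(200895, Rational(1, 2))) (u = Pow(-5022375, Rational(1, 2)) = Mul(5, I, Pow(200895, Rational(1, 2))) ≈ Mul(2241.1, I))
Mul(-1, u) = Mul(-1, Mul(5, I, Pow(200895, Rational(1, 2)))) = Mul(-5, I, Pow(200895, Rational(1, 2)))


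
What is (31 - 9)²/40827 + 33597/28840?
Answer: 1385623279/1177450680 ≈ 1.1768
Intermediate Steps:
(31 - 9)²/40827 + 33597/28840 = 22²*(1/40827) + 33597*(1/28840) = 484*(1/40827) + 33597/28840 = 484/40827 + 33597/28840 = 1385623279/1177450680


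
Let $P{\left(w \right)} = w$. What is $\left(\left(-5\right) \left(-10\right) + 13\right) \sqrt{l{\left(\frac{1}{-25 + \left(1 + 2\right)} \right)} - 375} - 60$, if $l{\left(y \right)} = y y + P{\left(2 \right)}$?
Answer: $-60 + \frac{189 i \sqrt{20059}}{22} \approx -60.0 + 1216.7 i$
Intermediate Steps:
$l{\left(y \right)} = 2 + y^{2}$ ($l{\left(y \right)} = y y + 2 = y^{2} + 2 = 2 + y^{2}$)
$\left(\left(-5\right) \left(-10\right) + 13\right) \sqrt{l{\left(\frac{1}{-25 + \left(1 + 2\right)} \right)} - 375} - 60 = \left(\left(-5\right) \left(-10\right) + 13\right) \sqrt{\left(2 + \left(\frac{1}{-25 + \left(1 + 2\right)}\right)^{2}\right) - 375} - 60 = \left(50 + 13\right) \sqrt{\left(2 + \left(\frac{1}{-25 + 3}\right)^{2}\right) - 375} - 60 = 63 \sqrt{\left(2 + \left(\frac{1}{-22}\right)^{2}\right) - 375} - 60 = 63 \sqrt{\left(2 + \left(- \frac{1}{22}\right)^{2}\right) - 375} - 60 = 63 \sqrt{\left(2 + \frac{1}{484}\right) - 375} - 60 = 63 \sqrt{\frac{969}{484} - 375} - 60 = 63 \sqrt{- \frac{180531}{484}} - 60 = 63 \frac{3 i \sqrt{20059}}{22} - 60 = \frac{189 i \sqrt{20059}}{22} - 60 = -60 + \frac{189 i \sqrt{20059}}{22}$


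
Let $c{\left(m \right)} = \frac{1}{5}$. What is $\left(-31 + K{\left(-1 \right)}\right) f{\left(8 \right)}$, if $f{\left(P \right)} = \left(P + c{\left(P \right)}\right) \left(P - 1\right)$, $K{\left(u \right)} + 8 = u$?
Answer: $-2296$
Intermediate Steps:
$c{\left(m \right)} = \frac{1}{5}$
$K{\left(u \right)} = -8 + u$
$f{\left(P \right)} = \left(-1 + P\right) \left(\frac{1}{5} + P\right)$ ($f{\left(P \right)} = \left(P + \frac{1}{5}\right) \left(P - 1\right) = \left(\frac{1}{5} + P\right) \left(-1 + P\right) = \left(-1 + P\right) \left(\frac{1}{5} + P\right)$)
$\left(-31 + K{\left(-1 \right)}\right) f{\left(8 \right)} = \left(-31 - 9\right) \left(- \frac{1}{5} + 8^{2} - \frac{32}{5}\right) = \left(-31 - 9\right) \left(- \frac{1}{5} + 64 - \frac{32}{5}\right) = \left(-40\right) \frac{287}{5} = -2296$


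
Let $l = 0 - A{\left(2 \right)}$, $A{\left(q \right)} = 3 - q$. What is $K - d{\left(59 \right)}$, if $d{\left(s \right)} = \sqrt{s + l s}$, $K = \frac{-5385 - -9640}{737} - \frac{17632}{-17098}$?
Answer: $\frac{42873387}{6300613} \approx 6.8046$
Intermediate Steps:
$K = \frac{42873387}{6300613}$ ($K = \left(-5385 + 9640\right) \frac{1}{737} - - \frac{8816}{8549} = 4255 \cdot \frac{1}{737} + \frac{8816}{8549} = \frac{4255}{737} + \frac{8816}{8549} = \frac{42873387}{6300613} \approx 6.8046$)
$l = -1$ ($l = 0 - \left(3 - 2\right) = 0 - 1 = -1$)
$d{\left(s \right)} = 0$ ($d{\left(s \right)} = \sqrt{s - s} = \sqrt{0} = 0$)
$K - d{\left(59 \right)} = \frac{42873387}{6300613} - 0 = \frac{42873387}{6300613} + 0 = \frac{42873387}{6300613}$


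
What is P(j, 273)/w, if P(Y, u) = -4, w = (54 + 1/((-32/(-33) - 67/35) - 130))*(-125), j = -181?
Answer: 604964/1020732375 ≈ 0.00059268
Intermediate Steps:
w = -1020732375/151241 (w = (54 + 1/((-32*(-1/33) - 67*1/35) - 130))*(-125) = (54 + 1/((32/33 - 67/35) - 130))*(-125) = (54 + 1/(-1091/1155 - 130))*(-125) = (54 + 1/(-151241/1155))*(-125) = (54 - 1155/151241)*(-125) = (8165859/151241)*(-125) = -1020732375/151241 ≈ -6749.0)
P(j, 273)/w = -4/(-1020732375/151241) = -4*(-151241/1020732375) = 604964/1020732375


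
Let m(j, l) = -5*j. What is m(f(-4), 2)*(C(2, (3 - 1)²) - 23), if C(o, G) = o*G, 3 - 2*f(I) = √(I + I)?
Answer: 225/2 - 75*I*√2 ≈ 112.5 - 106.07*I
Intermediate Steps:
f(I) = 3/2 - √2*√I/2 (f(I) = 3/2 - √(I + I)/2 = 3/2 - √2*√I/2)
C(o, G) = G*o
m(f(-4), 2)*(C(2, (3 - 1)²) - 23) = (-5*(3/2 - √2*√(-4)/2))*((3 - 1)²*2 - 23) = (-5*(3/2 - √2*2*I/2))*(2²*2 - 23) = (-5*(3/2 - I*√2))*(4*2 - 23) = (-15/2 + 5*I*√2)*(8 - 23) = (-15/2 + 5*I*√2)*(-15) = 225/2 - 75*I*√2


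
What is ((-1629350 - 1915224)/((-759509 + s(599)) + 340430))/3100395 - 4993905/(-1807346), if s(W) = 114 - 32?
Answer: 6487369677784388179/2347844033740224990 ≈ 2.7631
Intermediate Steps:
s(W) = 82
((-1629350 - 1915224)/((-759509 + s(599)) + 340430))/3100395 - 4993905/(-1807346) = ((-1629350 - 1915224)/((-759509 + 82) + 340430))/3100395 - 4993905/(-1807346) = -3544574/(-759427 + 340430)*(1/3100395) - 4993905*(-1/1807346) = -3544574/(-418997)*(1/3100395) + 4993905/1807346 = -3544574*(-1/418997)*(1/3100395) + 4993905/1807346 = (3544574/418997)*(1/3100395) + 4993905/1807346 = 3544574/1299056203815 + 4993905/1807346 = 6487369677784388179/2347844033740224990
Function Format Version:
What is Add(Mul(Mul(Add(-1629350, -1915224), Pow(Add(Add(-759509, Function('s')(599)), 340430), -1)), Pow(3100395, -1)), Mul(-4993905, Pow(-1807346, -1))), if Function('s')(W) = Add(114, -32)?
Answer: Rational(6487369677784388179, 2347844033740224990) ≈ 2.7631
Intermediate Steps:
Function('s')(W) = 82
Add(Mul(Mul(Add(-1629350, -1915224), Pow(Add(Add(-759509, Function('s')(599)), 340430), -1)), Pow(3100395, -1)), Mul(-4993905, Pow(-1807346, -1))) = Add(Mul(Mul(Add(-1629350, -1915224), Pow(Add(Add(-759509, 82), 340430), -1)), Pow(3100395, -1)), Mul(-4993905, Pow(-1807346, -1))) = Add(Mul(Mul(-3544574, Pow(Add(-759427, 340430), -1)), Rational(1, 3100395)), Mul(-4993905, Rational(-1, 1807346))) = Add(Mul(Mul(-3544574, Pow(-418997, -1)), Rational(1, 3100395)), Rational(4993905, 1807346)) = Add(Mul(Mul(-3544574, Rational(-1, 418997)), Rational(1, 3100395)), Rational(4993905, 1807346)) = Add(Mul(Rational(3544574, 418997), Rational(1, 3100395)), Rational(4993905, 1807346)) = Add(Rational(3544574, 1299056203815), Rational(4993905, 1807346)) = Rational(6487369677784388179, 2347844033740224990)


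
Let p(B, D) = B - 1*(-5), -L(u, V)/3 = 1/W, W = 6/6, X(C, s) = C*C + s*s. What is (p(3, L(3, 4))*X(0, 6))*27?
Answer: 7776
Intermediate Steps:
X(C, s) = C**2 + s**2
W = 1 (W = 6*(1/6) = 1)
L(u, V) = -3 (L(u, V) = -3/1 = -3*1 = -3)
p(B, D) = 5 + B (p(B, D) = B + 5 = 5 + B)
(p(3, L(3, 4))*X(0, 6))*27 = ((5 + 3)*(0**2 + 6**2))*27 = (8*(0 + 36))*27 = (8*36)*27 = 288*27 = 7776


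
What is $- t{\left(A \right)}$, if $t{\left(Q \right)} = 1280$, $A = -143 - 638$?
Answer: $-1280$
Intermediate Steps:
$A = -781$ ($A = -143 - 638 = -781$)
$- t{\left(A \right)} = \left(-1\right) 1280 = -1280$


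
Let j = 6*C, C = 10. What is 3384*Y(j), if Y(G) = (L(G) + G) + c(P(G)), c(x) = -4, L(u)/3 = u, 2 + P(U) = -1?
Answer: 798624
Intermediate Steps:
P(U) = -3 (P(U) = -2 - 1 = -3)
L(u) = 3*u
j = 60 (j = 6*10 = 60)
Y(G) = -4 + 4*G (Y(G) = (3*G + G) - 4 = 4*G - 4 = -4 + 4*G)
3384*Y(j) = 3384*(-4 + 4*60) = 3384*(-4 + 240) = 3384*236 = 798624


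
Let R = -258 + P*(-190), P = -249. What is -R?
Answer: -47052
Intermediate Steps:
R = 47052 (R = -258 - 249*(-190) = -258 + 47310 = 47052)
-R = -1*47052 = -47052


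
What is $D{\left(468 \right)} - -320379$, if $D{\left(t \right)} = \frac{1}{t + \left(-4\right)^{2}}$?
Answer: $\frac{155063437}{484} \approx 3.2038 \cdot 10^{5}$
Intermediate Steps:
$D{\left(t \right)} = \frac{1}{16 + t}$ ($D{\left(t \right)} = \frac{1}{t + 16} = \frac{1}{16 + t}$)
$D{\left(468 \right)} - -320379 = \frac{1}{16 + 468} - -320379 = \frac{1}{484} + 320379 = \frac{155063437}{484}$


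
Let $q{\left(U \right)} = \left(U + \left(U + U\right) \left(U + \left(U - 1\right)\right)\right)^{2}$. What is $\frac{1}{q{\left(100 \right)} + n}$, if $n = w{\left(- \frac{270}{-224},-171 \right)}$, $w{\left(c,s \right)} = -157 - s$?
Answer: $\frac{1}{1592010014} \approx 6.2814 \cdot 10^{-10}$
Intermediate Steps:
$n = 14$ ($n = -157 - -171 = -157 + 171 = 14$)
$q{\left(U \right)} = \left(U + 2 U \left(-1 + 2 U\right)\right)^{2}$ ($q{\left(U \right)} = \left(U + 2 U \left(U + \left(-1 + U\right)\right)\right)^{2} = \left(U + 2 U \left(-1 + 2 U\right)\right)^{2}$)
$\frac{1}{q{\left(100 \right)} + n} = \frac{1}{100^{2} \left(-1 + 4 \cdot 100\right)^{2} + 14} = \frac{1}{10000 \left(-1 + 400\right)^{2} + 14} = \frac{1}{10000 \cdot 399^{2} + 14} = \frac{1}{10000 \cdot 159201 + 14} = \frac{1}{1592010000 + 14} = \frac{1}{1592010014}$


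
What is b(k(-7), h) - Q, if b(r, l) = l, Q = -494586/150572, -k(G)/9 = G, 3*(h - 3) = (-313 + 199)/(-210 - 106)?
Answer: 19047073/2973797 ≈ 6.4050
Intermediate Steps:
h = 493/158 (h = 3 + ((-313 + 199)/(-210 - 106))/3 = 3 + (-114/(-316))/3 = 3 + (-114*(-1/316))/3 = 3 + (⅓)*(57/158) = 3 + 19/158 = 493/158 ≈ 3.1203)
k(G) = -9*G
Q = -247293/75286 (Q = -494586*1/150572 = -247293/75286 ≈ -3.2847)
b(k(-7), h) - Q = 493/158 - 1*(-247293/75286) = 493/158 + 247293/75286 = 19047073/2973797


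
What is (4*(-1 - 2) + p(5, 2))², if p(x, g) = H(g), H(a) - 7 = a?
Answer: 9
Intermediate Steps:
H(a) = 7 + a
p(x, g) = 7 + g
(4*(-1 - 2) + p(5, 2))² = (4*(-1 - 2) + (7 + 2))² = (4*(-3) + 9)² = (-12 + 9)² = (-3)² = 9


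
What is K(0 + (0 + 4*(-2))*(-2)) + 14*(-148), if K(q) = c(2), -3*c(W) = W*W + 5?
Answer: -2075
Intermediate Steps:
c(W) = -5/3 - W**2/3 (c(W) = -(W*W + 5)/3 = -(W**2 + 5)/3 = -(5 + W**2)/3 = -5/3 - W**2/3)
K(q) = -3 (K(q) = -5/3 - 1/3*2**2 = -5/3 - 1/3*4 = -5/3 - 4/3 = -3)
K(0 + (0 + 4*(-2))*(-2)) + 14*(-148) = -3 + 14*(-148) = -3 - 2072 = -2075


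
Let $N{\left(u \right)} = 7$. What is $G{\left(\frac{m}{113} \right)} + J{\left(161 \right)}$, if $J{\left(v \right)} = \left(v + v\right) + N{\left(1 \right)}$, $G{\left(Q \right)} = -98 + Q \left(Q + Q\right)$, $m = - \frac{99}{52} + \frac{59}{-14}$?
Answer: $\frac{195412644001}{845920712} \approx 231.01$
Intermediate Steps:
$m = - \frac{2227}{364}$ ($m = \left(-99\right) \frac{1}{52} + 59 \left(- \frac{1}{14}\right) = - \frac{99}{52} - \frac{59}{14} = - \frac{2227}{364} \approx -6.1181$)
$G{\left(Q \right)} = -98 + 2 Q^{2}$ ($G{\left(Q \right)} = -98 + Q 2 Q = -98 + 2 Q^{2}$)
$J{\left(v \right)} = 7 + 2 v$ ($J{\left(v \right)} = \left(v + v\right) + 7 = 2 v + 7 = 7 + 2 v$)
$G{\left(\frac{m}{113} \right)} + J{\left(161 \right)} = \left(-98 + 2 \left(- \frac{2227}{364 \cdot 113}\right)^{2}\right) + \left(7 + 2 \cdot 161\right) = \left(-98 + 2 \left(\left(- \frac{2227}{364}\right) \frac{1}{113}\right)^{2}\right) + \left(7 + 322\right) = \left(-98 + 2 \left(- \frac{2227}{41132}\right)^{2}\right) + 329 = \left(-98 + 2 \cdot \frac{4959529}{1691841424}\right) + 329 = \left(-98 + \frac{4959529}{845920712}\right) + 329 = - \frac{82895270247}{845920712} + 329 = \frac{195412644001}{845920712}$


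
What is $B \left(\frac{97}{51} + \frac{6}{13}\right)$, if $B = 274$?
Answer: $\frac{429358}{663} \approx 647.6$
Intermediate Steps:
$B \left(\frac{97}{51} + \frac{6}{13}\right) = 274 \left(\frac{97}{51} + \frac{6}{13}\right) = 274 \cdot \frac{1567}{663} = \frac{429358}{663}$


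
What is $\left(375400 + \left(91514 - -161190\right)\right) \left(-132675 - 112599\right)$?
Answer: $-154057580496$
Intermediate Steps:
$\left(375400 + \left(91514 - -161190\right)\right) \left(-132675 - 112599\right) = \left(375400 + \left(91514 + 161190\right)\right) \left(-245274\right) = \left(375400 + 252704\right) \left(-245274\right) = 628104 \left(-245274\right) = -154057580496$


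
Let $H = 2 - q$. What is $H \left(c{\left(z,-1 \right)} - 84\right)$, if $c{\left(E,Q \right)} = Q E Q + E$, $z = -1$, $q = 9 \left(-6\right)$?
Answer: $-4816$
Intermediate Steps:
$q = -54$
$c{\left(E,Q \right)} = E + E Q^{2}$ ($c{\left(E,Q \right)} = E Q Q + E = E Q^{2} + E = E + E Q^{2}$)
$H = 56$ ($H = 2 - -54 = 2 + 54 = 56$)
$H \left(c{\left(z,-1 \right)} - 84\right) = 56 \left(- (1 + \left(-1\right)^{2}) - 84\right) = 56 \left(- (1 + 1) - 84\right) = 56 \left(\left(-1\right) 2 - 84\right) = 56 \left(-2 - 84\right) = 56 \left(-86\right) = -4816$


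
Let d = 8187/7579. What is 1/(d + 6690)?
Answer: 7579/50711697 ≈ 0.00014945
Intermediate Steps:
d = 8187/7579 (d = 8187*(1/7579) = 8187/7579 ≈ 1.0802)
1/(d + 6690) = 1/(8187/7579 + 6690) = 1/(50711697/7579) = 7579/50711697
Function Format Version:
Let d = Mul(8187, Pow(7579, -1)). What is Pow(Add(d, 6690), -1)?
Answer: Rational(7579, 50711697) ≈ 0.00014945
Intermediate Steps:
d = Rational(8187, 7579) (d = Mul(8187, Rational(1, 7579)) = Rational(8187, 7579) ≈ 1.0802)
Pow(Add(d, 6690), -1) = Pow(Add(Rational(8187, 7579), 6690), -1) = Pow(Rational(50711697, 7579), -1) = Rational(7579, 50711697)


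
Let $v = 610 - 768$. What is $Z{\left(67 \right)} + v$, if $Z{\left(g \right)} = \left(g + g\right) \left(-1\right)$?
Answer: $-292$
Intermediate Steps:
$v = -158$ ($v = 610 - 768 = -158$)
$Z{\left(g \right)} = - 2 g$ ($Z{\left(g \right)} = 2 g \left(-1\right) = - 2 g$)
$Z{\left(67 \right)} + v = \left(-2\right) 67 - 158 = -134 - 158 = -292$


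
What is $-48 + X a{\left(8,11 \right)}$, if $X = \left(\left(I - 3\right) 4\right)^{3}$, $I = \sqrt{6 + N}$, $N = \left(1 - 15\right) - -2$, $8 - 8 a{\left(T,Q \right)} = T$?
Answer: $-48$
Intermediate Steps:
$a{\left(T,Q \right)} = 1 - \frac{T}{8}$
$N = -12$ ($N = \left(1 - 15\right) + 2 = -14 + 2 = -12$)
$I = i \sqrt{6}$ ($I = \sqrt{6 - 12} = \sqrt{-6} = i \sqrt{6} \approx 2.4495 i$)
$X = \left(-12 + 4 i \sqrt{6}\right)^{3}$ ($X = \left(\left(i \sqrt{6} - 3\right) 4\right)^{3} = \left(\left(-3 + i \sqrt{6}\right) 4\right)^{3} = \left(-12 + 4 i \sqrt{6}\right)^{3} \approx 1728.0 + 3292.1 i$)
$-48 + X a{\left(8,11 \right)} = -48 + \left(1728 + 1344 i \sqrt{6}\right) \left(1 - 1\right) = -48 + \left(1728 + 1344 i \sqrt{6}\right) 0 = -48 + 0 = -48$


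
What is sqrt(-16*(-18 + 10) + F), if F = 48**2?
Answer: 8*sqrt(38) ≈ 49.315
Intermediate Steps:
F = 2304
sqrt(-16*(-18 + 10) + F) = sqrt(-16*(-18 + 10) + 2304) = sqrt(-16*(-8) + 2304) = sqrt(128 + 2304) = sqrt(2432) = 8*sqrt(38)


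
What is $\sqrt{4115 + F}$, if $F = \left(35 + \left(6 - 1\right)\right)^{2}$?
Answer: $3 \sqrt{635} \approx 75.598$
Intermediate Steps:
$F = 1600$ ($F = \left(35 + \left(6 - 1\right)\right)^{2} = \left(35 + 5\right)^{2} = 40^{2} = 1600$)
$\sqrt{4115 + F} = \sqrt{4115 + 1600} = \sqrt{5715} = 3 \sqrt{635}$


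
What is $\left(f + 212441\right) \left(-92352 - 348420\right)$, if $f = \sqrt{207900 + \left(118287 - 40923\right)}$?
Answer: $-93638044452 - 5289264 \sqrt{1981} \approx -9.3874 \cdot 10^{10}$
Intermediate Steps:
$f = 12 \sqrt{1981}$ ($f = \sqrt{207900 + \left(118287 - 40923\right)} = \sqrt{207900 + 77364} = \sqrt{285264} = 12 \sqrt{1981} \approx 534.1$)
$\left(f + 212441\right) \left(-92352 - 348420\right) = \left(12 \sqrt{1981} + 212441\right) \left(-92352 - 348420\right) = \left(212441 + 12 \sqrt{1981}\right) \left(-440772\right) = -93638044452 - 5289264 \sqrt{1981}$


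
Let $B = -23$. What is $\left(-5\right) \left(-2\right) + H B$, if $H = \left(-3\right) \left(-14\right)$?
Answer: $-956$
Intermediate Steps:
$H = 42$
$\left(-5\right) \left(-2\right) + H B = \left(-5\right) \left(-2\right) + 42 \left(-23\right) = 10 - 966 = -956$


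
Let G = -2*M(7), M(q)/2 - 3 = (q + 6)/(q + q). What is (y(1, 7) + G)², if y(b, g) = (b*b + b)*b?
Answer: 9216/49 ≈ 188.08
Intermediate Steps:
M(q) = 6 + (6 + q)/q (M(q) = 6 + 2*((q + 6)/(q + q)) = 6 + 2*((6 + q)/((2*q))) = 6 + 2*((6 + q)*(1/(2*q))) = 6 + 2*((6 + q)/(2*q)) = 6 + (6 + q)/q)
G = -110/7 (G = -2*(7 + 6/7) = -2*55/7 = -110/7 ≈ -15.714)
y(b, g) = b*(b + b²) (y(b, g) = (b² + b)*b = (b + b²)*b = b*(b + b²))
(y(1, 7) + G)² = (1²*(1 + 1) - 110/7)² = (1*2 - 110/7)² = (2 - 110/7)² = (-96/7)² = 9216/49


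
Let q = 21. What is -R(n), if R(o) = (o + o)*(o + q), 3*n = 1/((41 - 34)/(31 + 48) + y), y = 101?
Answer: -39752563/286992882 ≈ -0.13851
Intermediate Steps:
n = 79/23958 (n = 1/(3*((41 - 34)/(31 + 48) + 101)) = 1/(3*(7/79 + 101)) = 1/(3*(7986/79)) = (1/3)*(79/7986) = 79/23958 ≈ 0.0032974)
R(o) = 2*o*(21 + o) (R(o) = (o + o)*(o + 21) = (2*o)*(21 + o) = 2*o*(21 + o))
-R(n) = -2*79*(21 + 79/23958)/23958 = -2*79*503197/(23958*23958) = -1*39752563/286992882 = -39752563/286992882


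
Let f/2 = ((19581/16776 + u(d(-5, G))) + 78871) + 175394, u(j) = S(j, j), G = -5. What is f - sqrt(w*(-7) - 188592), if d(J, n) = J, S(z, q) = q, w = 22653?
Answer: 1421828447/2796 - I*sqrt(347163) ≈ 5.0852e+5 - 589.21*I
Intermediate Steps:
u(j) = j
f = 1421828447/2796 (f = 2*(((19581/16776 - 5) + 78871) + 175394) = 2*(((19581*(1/16776) - 5) + 78871) + 175394) = 2*(((6527/5592 - 5) + 78871) + 175394) = 2*((-21433/5592 + 78871) + 175394) = 2*(441025199/5592 + 175394) = 2*(1421828447/5592) = 1421828447/2796 ≈ 5.0852e+5)
f - sqrt(w*(-7) - 188592) = 1421828447/2796 - sqrt(22653*(-7) - 188592) = 1421828447/2796 - sqrt(-158571 - 188592) = 1421828447/2796 - sqrt(-347163) = 1421828447/2796 - I*sqrt(347163)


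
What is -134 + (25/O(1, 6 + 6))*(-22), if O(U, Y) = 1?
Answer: -684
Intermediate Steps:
-134 + (25/O(1, 6 + 6))*(-22) = -134 + (25/1)*(-22) = -134 + (25*1)*(-22) = -134 + 25*(-22) = -134 - 550 = -684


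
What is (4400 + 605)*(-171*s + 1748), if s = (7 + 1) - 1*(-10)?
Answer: -6656650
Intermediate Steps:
s = 18 (s = 8 + 10 = 18)
(4400 + 605)*(-171*s + 1748) = (4400 + 605)*(-171*18 + 1748) = 5005*(-3078 + 1748) = 5005*(-1330) = -6656650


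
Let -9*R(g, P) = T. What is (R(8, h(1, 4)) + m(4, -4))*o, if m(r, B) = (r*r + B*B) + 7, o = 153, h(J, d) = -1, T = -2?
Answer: 6001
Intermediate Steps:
R(g, P) = 2/9 (R(g, P) = -⅑*(-2) = 2/9)
m(r, B) = 7 + B² + r² (m(r, B) = (r² + B²) + 7 = (B² + r²) + 7 = 7 + B² + r²)
(R(8, h(1, 4)) + m(4, -4))*o = (2/9 + (7 + (-4)² + 4²))*153 = (2/9 + (7 + 16 + 16))*153 = (2/9 + 39)*153 = (353/9)*153 = 6001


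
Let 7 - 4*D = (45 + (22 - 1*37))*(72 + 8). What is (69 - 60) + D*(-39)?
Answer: 93363/4 ≈ 23341.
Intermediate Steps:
D = -2393/4 (D = 7/4 - (45 + (22 - 1*37))*(72 + 8)/4 = 7/4 - (45 + (22 - 37))*80/4 = 7/4 - (45 - 15)*80/4 = 7/4 - 15*80/2 = 7/4 - ¼*2400 = 7/4 - 600 = -2393/4 ≈ -598.25)
(69 - 60) + D*(-39) = (69 - 60) - 2393/4*(-39) = 9 + 93327/4 = 93363/4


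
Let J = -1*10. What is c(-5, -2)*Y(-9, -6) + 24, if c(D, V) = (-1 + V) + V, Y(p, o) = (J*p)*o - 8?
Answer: 2764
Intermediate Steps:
J = -10
Y(p, o) = -8 - 10*o*p (Y(p, o) = (-10*p)*o - 8 = -10*o*p - 8 = -8 - 10*o*p)
c(D, V) = -1 + 2*V
c(-5, -2)*Y(-9, -6) + 24 = (-1 + 2*(-2))*(-8 - 10*(-6)*(-9)) + 24 = (-1 - 4)*(-8 - 540) + 24 = -5*(-548) + 24 = 2740 + 24 = 2764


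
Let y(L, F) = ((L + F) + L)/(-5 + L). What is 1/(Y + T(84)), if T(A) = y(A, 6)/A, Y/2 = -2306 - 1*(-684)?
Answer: -1106/3587835 ≈ -0.00030826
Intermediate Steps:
y(L, F) = (F + 2*L)/(-5 + L) (y(L, F) = ((F + L) + L)/(-5 + L) = (F + 2*L)/(-5 + L))
Y = -3244 (Y = 2*(-2306 - 1*(-684)) = 2*(-2306 + 684) = 2*(-1622) = -3244)
T(A) = (6 + 2*A)/(A*(-5 + A)) (T(A) = ((6 + 2*A)/(-5 + A))/A = (6 + 2*A)/(A*(-5 + A)))
1/(Y + T(84)) = 1/(-3244 + 2*(3 + 84)/(84*(-5 + 84))) = 1/(-3244 + 2*(1/84)*87/79) = 1/(-3244 + 2*(1/84)*(1/79)*87) = 1/(-3244 + 29/1106) = 1/(-3587835/1106) = -1106/3587835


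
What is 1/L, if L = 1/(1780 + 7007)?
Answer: 8787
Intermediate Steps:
L = 1/8787 ≈ 0.00011380
1/L = 1/(1/8787) = 8787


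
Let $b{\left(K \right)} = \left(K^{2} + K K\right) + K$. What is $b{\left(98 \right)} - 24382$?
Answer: $-5076$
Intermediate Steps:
$b{\left(K \right)} = K + 2 K^{2}$ ($b{\left(K \right)} = \left(K^{2} + K^{2}\right) + K = 2 K^{2} + K = K + 2 K^{2}$)
$b{\left(98 \right)} - 24382 = 98 \left(1 + 2 \cdot 98\right) - 24382 = 98 \left(1 + 196\right) - 24382 = 98 \cdot 197 - 24382 = 19306 - 24382 = -5076$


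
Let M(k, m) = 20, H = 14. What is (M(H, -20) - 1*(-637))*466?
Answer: 306162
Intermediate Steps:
(M(H, -20) - 1*(-637))*466 = (20 - 1*(-637))*466 = (20 + 637)*466 = 657*466 = 306162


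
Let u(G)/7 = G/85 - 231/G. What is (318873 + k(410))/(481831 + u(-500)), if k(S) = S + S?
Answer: 2717390500/4095240989 ≈ 0.66355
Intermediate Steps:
k(S) = 2*S
u(G) = -1617/G + 7*G/85 (u(G) = 7*(G/85 - 231/G) = 7*(-231/G + G/85) = -1617/G + 7*G/85)
(318873 + k(410))/(481831 + u(-500)) = (318873 + 2*410)/(481831 + (-1617/(-500) + (7/85)*(-500))) = (318873 + 820)/(481831 + (-1617*(-1/500) - 700/17)) = 319693/(481831 + (1617/500 - 700/17)) = 319693/(481831 - 322511/8500) = 319693/(4095240989/8500) = 319693*(8500/4095240989) = 2717390500/4095240989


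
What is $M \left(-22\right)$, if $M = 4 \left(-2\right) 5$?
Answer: $880$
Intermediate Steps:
$M = -40$ ($M = \left(-8\right) 5 = -40$)
$M \left(-22\right) = \left(-40\right) \left(-22\right) = 880$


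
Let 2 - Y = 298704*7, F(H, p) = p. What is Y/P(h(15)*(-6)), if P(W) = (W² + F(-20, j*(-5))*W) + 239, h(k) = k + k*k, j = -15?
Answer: -2090926/1965839 ≈ -1.0636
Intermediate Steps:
h(k) = k + k²
P(W) = 239 + W² + 75*W (P(W) = (W² + (-15*(-5))*W) + 239 = (W² + 75*W) + 239 = 239 + W² + 75*W)
Y = -2090926 (Y = 2 - 298704*7 = 2 - 1*2090928 = 2 - 2090928 = -2090926)
Y/P(h(15)*(-6)) = -2090926/(239 + ((15*(1 + 15))*(-6))² + 75*((15*(1 + 15))*(-6))) = -2090926/(239 + ((15*16)*(-6))² + 75*((15*16)*(-6))) = -2090926/(239 + (240*(-6))² + 75*(240*(-6))) = -2090926/(239 + (-1440)² + 75*(-1440)) = -2090926/(239 + 2073600 - 108000) = -2090926/1965839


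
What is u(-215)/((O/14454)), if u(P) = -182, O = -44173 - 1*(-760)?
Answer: 876876/14471 ≈ 60.595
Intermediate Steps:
O = -43413 (O = -44173 + 760 = -43413)
u(-215)/((O/14454)) = -182/((-43413/14454)) = -182/((-43413*1/14454)) = -182/(-14471/4818) = -182*(-4818/14471) = 876876/14471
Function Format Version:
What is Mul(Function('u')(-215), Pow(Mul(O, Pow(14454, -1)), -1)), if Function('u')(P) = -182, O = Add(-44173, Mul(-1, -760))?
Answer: Rational(876876, 14471) ≈ 60.595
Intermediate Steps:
O = -43413 (O = Add(-44173, 760) = -43413)
Mul(Function('u')(-215), Pow(Mul(O, Pow(14454, -1)), -1)) = Mul(-182, Pow(Mul(-43413, Pow(14454, -1)), -1)) = Mul(-182, Pow(Mul(-43413, Rational(1, 14454)), -1)) = Mul(-182, Pow(Rational(-14471, 4818), -1)) = Mul(-182, Rational(-4818, 14471)) = Rational(876876, 14471)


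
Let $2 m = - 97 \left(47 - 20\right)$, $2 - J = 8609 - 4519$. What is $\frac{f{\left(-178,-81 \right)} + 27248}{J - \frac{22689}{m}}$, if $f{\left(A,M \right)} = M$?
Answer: $- \frac{7905597}{1184566} \approx -6.6738$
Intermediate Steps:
$J = -4088$ ($J = 2 - \left(8609 - 4519\right) = 2 - 4090 = -4088$)
$m = - \frac{2619}{2}$ ($m = \frac{\left(-97\right) \left(47 - 20\right)}{2} = \frac{\left(-97\right) 27}{2} = \frac{1}{2} \left(-2619\right) = - \frac{2619}{2} \approx -1309.5$)
$\frac{f{\left(-178,-81 \right)} + 27248}{J - \frac{22689}{m}} = \frac{-81 + 27248}{-4088 - \frac{22689}{- \frac{2619}{2}}} = \frac{27167}{-4088 - - \frac{5042}{291}} = \frac{27167}{-4088 + \frac{5042}{291}} = \frac{27167}{- \frac{1184566}{291}} = 27167 \left(- \frac{291}{1184566}\right) = - \frac{7905597}{1184566}$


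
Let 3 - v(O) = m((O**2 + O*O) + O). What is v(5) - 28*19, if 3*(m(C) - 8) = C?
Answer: -1666/3 ≈ -555.33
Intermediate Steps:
m(C) = 8 + C/3
v(O) = -5 - 2*O**2/3 - O/3 (v(O) = 3 - (8 + ((O**2 + O*O) + O)/3) = 3 - (8 + ((O**2 + O**2) + O)/3) = 3 - (8 + (2*O**2 + O)/3) = 3 - (8 + (O + 2*O**2)/3) = 3 - (8 + (O/3 + 2*O**2/3)) = 3 - (8 + O/3 + 2*O**2/3) = 3 + (-8 - 2*O**2/3 - O/3) = -5 - 2*O**2/3 - O/3)
v(5) - 28*19 = (-5 - 1/3*5*(1 + 2*5)) - 28*19 = (-5 - 1/3*5*(1 + 10)) - 532 = (-5 - 1/3*5*11) - 532 = (-5 - 55/3) - 532 = -70/3 - 532 = -1666/3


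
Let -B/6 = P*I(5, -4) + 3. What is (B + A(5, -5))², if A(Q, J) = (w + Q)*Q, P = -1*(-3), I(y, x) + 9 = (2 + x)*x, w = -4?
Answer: 25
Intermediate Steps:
I(y, x) = -9 + x*(2 + x) (I(y, x) = -9 + (2 + x)*x = -9 + x*(2 + x))
P = 3
A(Q, J) = Q*(-4 + Q) (A(Q, J) = (-4 + Q)*Q = Q*(-4 + Q))
B = 0 (B = -6*(3*(-9 + (-4)² + 2*(-4)) + 3) = -6*(3*(-9 + 16 - 8) + 3) = -6*(3*(-1) + 3) = -6*(-3 + 3) = -6*0 = 0)
(B + A(5, -5))² = (0 + 5*(-4 + 5))² = (0 + 5*1)² = (0 + 5)² = 5² = 25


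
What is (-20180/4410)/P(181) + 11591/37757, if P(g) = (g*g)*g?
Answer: 30310571723945/98735150843217 ≈ 0.30699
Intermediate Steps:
P(g) = g³ (P(g) = g²*g = g³)
(-20180/4410)/P(181) + 11591/37757 = (-20180/4410)/(181³) + 11591/37757 = -20180*1/4410/5929741 + 11591*(1/37757) = -2018/441*1/5929741 + 11591/37757 = -2018/2615015781 + 11591/37757 = 30310571723945/98735150843217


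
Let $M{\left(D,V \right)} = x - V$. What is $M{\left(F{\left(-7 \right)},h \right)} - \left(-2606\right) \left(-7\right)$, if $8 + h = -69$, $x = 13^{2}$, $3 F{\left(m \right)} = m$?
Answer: $-17996$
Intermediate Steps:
$F{\left(m \right)} = \frac{m}{3}$
$x = 169$
$h = -77$ ($h = -8 - 69 = -77$)
$M{\left(D,V \right)} = 169 - V$
$M{\left(F{\left(-7 \right)},h \right)} - \left(-2606\right) \left(-7\right) = \left(169 - -77\right) - \left(-2606\right) \left(-7\right) = \left(169 + 77\right) - 18242 = 246 - 18242 = -17996$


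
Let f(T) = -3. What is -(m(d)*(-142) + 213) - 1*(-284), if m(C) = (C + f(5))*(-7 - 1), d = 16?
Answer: -14697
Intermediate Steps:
m(C) = 24 - 8*C (m(C) = (C - 3)*(-7 - 1) = (-3 + C)*(-8) = 24 - 8*C)
-(m(d)*(-142) + 213) - 1*(-284) = -((24 - 8*16)*(-142) + 213) - 1*(-284) = -((24 - 128)*(-142) + 213) + 284 = -(-104*(-142) + 213) + 284 = -(14768 + 213) + 284 = -1*14981 + 284 = -14981 + 284 = -14697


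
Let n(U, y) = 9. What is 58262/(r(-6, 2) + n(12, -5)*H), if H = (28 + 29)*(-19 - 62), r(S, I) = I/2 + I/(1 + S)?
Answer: -145655/103881 ≈ -1.4021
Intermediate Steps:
r(S, I) = I/2 + I/(1 + S) (r(S, I) = I*(½) + I/(1 + S) = I/2 + I/(1 + S))
H = -4617 (H = 57*(-81) = -4617)
58262/(r(-6, 2) + n(12, -5)*H) = 58262/((½)*2*(3 - 6)/(1 - 6) + 9*(-4617)) = 58262/((½)*2*(-3)/(-5) - 41553) = 58262/((½)*2*(-⅕)*(-3) - 41553) = 58262/(⅗ - 41553) = 58262/(-207762/5) = 58262*(-5/207762) = -145655/103881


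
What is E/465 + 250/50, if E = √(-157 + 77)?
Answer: 5 + 4*I*√5/465 ≈ 5.0 + 0.019235*I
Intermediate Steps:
E = 4*I*√5 (E = √(-80) = 4*I*√5 ≈ 8.9443*I)
E/465 + 250/50 = (4*I*√5)/465 + 250/50 = (4*I*√5)*(1/465) + 250*(1/50) = 4*I*√5/465 + 5 = 5 + 4*I*√5/465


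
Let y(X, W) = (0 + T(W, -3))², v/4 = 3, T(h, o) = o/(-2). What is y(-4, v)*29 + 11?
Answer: 305/4 ≈ 76.250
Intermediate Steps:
T(h, o) = -o/2 (T(h, o) = o*(-½) = -o/2)
v = 12 (v = 4*3 = 12)
y(X, W) = 9/4 (y(X, W) = (0 - ½*(-3))² = (0 + 3/2)² = (3/2)² = 9/4)
y(-4, v)*29 + 11 = (9/4)*29 + 11 = 261/4 + 11 = 305/4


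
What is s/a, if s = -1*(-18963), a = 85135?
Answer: 18963/85135 ≈ 0.22274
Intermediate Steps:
s = 18963
s/a = 18963/85135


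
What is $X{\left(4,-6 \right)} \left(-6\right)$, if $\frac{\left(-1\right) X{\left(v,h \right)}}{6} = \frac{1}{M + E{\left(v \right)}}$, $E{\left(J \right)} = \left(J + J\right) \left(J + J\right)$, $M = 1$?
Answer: $\frac{36}{65} \approx 0.55385$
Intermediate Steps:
$E{\left(J \right)} = 4 J^{2}$ ($E{\left(J \right)} = 2 J 2 J = 4 J^{2}$)
$X{\left(v,h \right)} = - \frac{6}{1 + 4 v^{2}}$
$X{\left(4,-6 \right)} \left(-6\right) = - \frac{6}{1 + 4 \cdot 4^{2}} \left(-6\right) = - \frac{6}{1 + 4 \cdot 16} \left(-6\right) = - \frac{6}{1 + 64} \left(-6\right) = - \frac{6}{65} \left(-6\right) = \left(-6\right) \frac{1}{65} \left(-6\right) = \left(- \frac{6}{65}\right) \left(-6\right) = \frac{36}{65}$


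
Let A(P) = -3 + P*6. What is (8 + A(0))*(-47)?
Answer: -235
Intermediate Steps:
A(P) = -3 + 6*P
(8 + A(0))*(-47) = (8 + (-3 + 6*0))*(-47) = (8 + (-3 + 0))*(-47) = (8 - 3)*(-47) = 5*(-47) = -235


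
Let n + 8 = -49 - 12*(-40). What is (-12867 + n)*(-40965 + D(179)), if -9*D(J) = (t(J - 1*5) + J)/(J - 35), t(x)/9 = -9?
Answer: 27527547653/54 ≈ 5.0977e+8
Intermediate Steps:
t(x) = -81 (t(x) = 9*(-9) = -81)
n = 423 (n = -8 + (-49 - 12*(-40)) = -8 + (-49 + 480) = -8 + 431 = 423)
D(J) = -(-81 + J)/(9*(-35 + J)) (D(J) = -(-81 + J)/(9*(J - 35)) = -(-81 + J)/(9*(-35 + J)))
(-12867 + n)*(-40965 + D(179)) = (-12867 + 423)*(-40965 + (81 - 1*179)/(9*(-35 + 179))) = -12444*(-40965 + (⅑)*(81 - 179)/144) = -12444*(-40965 + (⅑)*(1/144)*(-98)) = -12444*(-40965 - 49/648) = -12444*(-26545369/648) = 27527547653/54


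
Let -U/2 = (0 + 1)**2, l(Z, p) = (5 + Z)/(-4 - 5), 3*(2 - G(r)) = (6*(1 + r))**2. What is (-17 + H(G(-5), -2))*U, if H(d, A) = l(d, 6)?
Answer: -64/9 ≈ -7.1111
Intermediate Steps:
G(r) = 2 - (6 + 6*r)**2/3 (G(r) = 2 - 36*(1 + r)**2/3 = 2 - (6 + 6*r)**2/3)
l(Z, p) = -5/9 - Z/9 (l(Z, p) = (5 + Z)/(-9) = (5 + Z)*(-1/9) = -5/9 - Z/9)
H(d, A) = -5/9 - d/9
U = -2 (U = -2*(0 + 1)**2 = -2*1**2 = -2*1 = -2)
(-17 + H(G(-5), -2))*U = (-17 + (-5/9 - (2 - 12*(1 - 5)**2)/9))*(-2) = (-17 + (-5/9 - (2 - 12*(-4)**2)/9))*(-2) = (-17 + (-5/9 - (2 - 12*16)/9))*(-2) = (-17 + (-5/9 - (2 - 192)/9))*(-2) = (-17 + (-5/9 - 1/9*(-190)))*(-2) = (-17 + (-5/9 + 190/9))*(-2) = (-17 + 185/9)*(-2) = (32/9)*(-2) = -64/9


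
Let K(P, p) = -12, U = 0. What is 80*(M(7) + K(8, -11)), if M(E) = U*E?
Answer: -960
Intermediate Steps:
M(E) = 0 (M(E) = 0*E = 0)
80*(M(7) + K(8, -11)) = 80*(0 - 12) = 80*(-12) = -960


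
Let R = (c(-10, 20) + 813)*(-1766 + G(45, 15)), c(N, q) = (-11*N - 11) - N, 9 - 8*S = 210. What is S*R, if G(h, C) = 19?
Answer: 161878767/4 ≈ 4.0470e+7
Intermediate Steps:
S = -201/8 (S = 9/8 - ⅛*210 = 9/8 - 105/4 = -201/8 ≈ -25.125)
c(N, q) = -11 - 12*N (c(N, q) = (-11 - 11*N) - N = -11 - 12*N)
R = -1610734 (R = ((-11 - 12*(-10)) + 813)*(-1766 + 19) = ((-11 + 120) + 813)*(-1747) = (109 + 813)*(-1747) = 922*(-1747) = -1610734)
S*R = -201/8*(-1610734) = 161878767/4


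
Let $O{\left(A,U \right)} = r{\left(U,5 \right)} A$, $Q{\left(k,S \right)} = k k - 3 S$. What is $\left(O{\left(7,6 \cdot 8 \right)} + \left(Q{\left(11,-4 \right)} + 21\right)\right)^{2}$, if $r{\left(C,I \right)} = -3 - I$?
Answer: $9604$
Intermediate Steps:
$Q{\left(k,S \right)} = k^{2} - 3 S$
$O{\left(A,U \right)} = - 8 A$ ($O{\left(A,U \right)} = \left(-3 - 5\right) A = - 8 A$)
$\left(O{\left(7,6 \cdot 8 \right)} + \left(Q{\left(11,-4 \right)} + 21\right)\right)^{2} = \left(\left(-8\right) 7 + \left(\left(11^{2} - -12\right) + 21\right)\right)^{2} = \left(-56 + \left(\left(121 + 12\right) + 21\right)\right)^{2} = \left(-56 + \left(133 + 21\right)\right)^{2} = \left(-56 + 154\right)^{2} = 98^{2} = 9604$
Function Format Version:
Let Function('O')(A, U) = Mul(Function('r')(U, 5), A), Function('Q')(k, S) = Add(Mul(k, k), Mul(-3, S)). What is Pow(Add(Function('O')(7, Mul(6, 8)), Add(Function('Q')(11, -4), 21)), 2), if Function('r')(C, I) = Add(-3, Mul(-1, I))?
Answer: 9604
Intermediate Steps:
Function('Q')(k, S) = Add(Pow(k, 2), Mul(-3, S))
Function('O')(A, U) = Mul(-8, A) (Function('O')(A, U) = Mul(Add(-3, Mul(-1, 5)), A) = Mul(Add(-3, -5), A) = Mul(-8, A))
Pow(Add(Function('O')(7, Mul(6, 8)), Add(Function('Q')(11, -4), 21)), 2) = Pow(Add(Mul(-8, 7), Add(Add(Pow(11, 2), Mul(-3, -4)), 21)), 2) = Pow(Add(-56, Add(Add(121, 12), 21)), 2) = Pow(Add(-56, Add(133, 21)), 2) = Pow(Add(-56, 154), 2) = Pow(98, 2) = 9604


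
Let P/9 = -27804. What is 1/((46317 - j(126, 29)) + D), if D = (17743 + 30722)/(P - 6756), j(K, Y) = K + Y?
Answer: 85664/3954405413 ≈ 2.1663e-5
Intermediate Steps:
P = -250236 (P = 9*(-27804) = -250236)
D = -16155/85664 (D = (17743 + 30722)/(-250236 - 6756) = 48465/(-256992) = 48465*(-1/256992) = -16155/85664 ≈ -0.18859)
1/((46317 - j(126, 29)) + D) = 1/((46317 - (126 + 29)) - 16155/85664) = 1/((46317 - 1*155) - 16155/85664) = 1/((46317 - 155) - 16155/85664) = 1/(46162 - 16155/85664) = 1/(3954405413/85664) = 85664/3954405413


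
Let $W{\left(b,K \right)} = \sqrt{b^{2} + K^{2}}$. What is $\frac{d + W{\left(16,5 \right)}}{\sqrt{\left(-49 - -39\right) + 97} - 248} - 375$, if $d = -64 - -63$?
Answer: $- \frac{23031127}{61417} - \frac{248 \sqrt{281}}{61417} - \frac{\sqrt{24447}}{61417} + \frac{\sqrt{87}}{61417} \approx -375.07$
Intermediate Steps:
$d = -1$ ($d = -64 + 63 = -1$)
$W{\left(b,K \right)} = \sqrt{K^{2} + b^{2}}$
$\frac{d + W{\left(16,5 \right)}}{\sqrt{\left(-49 - -39\right) + 97} - 248} - 375 = \frac{-1 + \sqrt{5^{2} + 16^{2}}}{\sqrt{\left(-49 - -39\right) + 97} - 248} - 375 = \frac{-1 + \sqrt{25 + 256}}{\sqrt{\left(-49 + 39\right) + 97} - 248} - 375 = \frac{-1 + \sqrt{281}}{\sqrt{-10 + 97} - 248} - 375 = \frac{-1 + \sqrt{281}}{\sqrt{87} - 248} - 375 = \frac{-1 + \sqrt{281}}{-248 + \sqrt{87}} - 375 = -375 + \frac{-1 + \sqrt{281}}{-248 + \sqrt{87}}$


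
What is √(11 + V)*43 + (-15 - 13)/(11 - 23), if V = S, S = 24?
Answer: 7/3 + 43*√35 ≈ 256.72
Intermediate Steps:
V = 24
√(11 + V)*43 + (-15 - 13)/(11 - 23) = √(11 + 24)*43 + (-15 - 13)/(11 - 23) = √35*43 - 28/(-12) = 43*√35 - 28*(-1/12) = 43*√35 + 7/3 = 7/3 + 43*√35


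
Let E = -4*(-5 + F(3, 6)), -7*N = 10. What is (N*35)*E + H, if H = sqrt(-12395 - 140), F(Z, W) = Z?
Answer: -400 + I*sqrt(12535) ≈ -400.0 + 111.96*I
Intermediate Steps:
N = -10/7 (N = -1/7*10 = -10/7 ≈ -1.4286)
E = 8 (E = -4*(-5 + 3) = -4*(-2) = 8)
H = I*sqrt(12535) (H = sqrt(-12535) = I*sqrt(12535) ≈ 111.96*I)
(N*35)*E + H = -10/7*35*8 + I*sqrt(12535) = -50*8 + I*sqrt(12535) = -400 + I*sqrt(12535)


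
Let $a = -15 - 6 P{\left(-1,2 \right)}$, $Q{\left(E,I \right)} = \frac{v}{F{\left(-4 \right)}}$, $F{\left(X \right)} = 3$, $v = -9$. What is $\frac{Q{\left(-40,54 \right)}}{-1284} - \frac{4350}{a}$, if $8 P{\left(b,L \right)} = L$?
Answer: $\frac{1241211}{4708} \approx 263.64$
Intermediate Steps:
$P{\left(b,L \right)} = \frac{L}{8}$
$Q{\left(E,I \right)} = -3$ ($Q{\left(E,I \right)} = - \frac{9}{3} = \left(-9\right) \frac{1}{3} = -3$)
$a = - \frac{33}{2}$ ($a = -15 - 6 \cdot \frac{1}{8} \cdot 2 = -15 - \frac{3}{2} = - \frac{33}{2} \approx -16.5$)
$\frac{Q{\left(-40,54 \right)}}{-1284} - \frac{4350}{a} = - \frac{3}{-1284} - \frac{4350}{- \frac{33}{2}} = \left(-3\right) \left(- \frac{1}{1284}\right) - - \frac{2900}{11} = \frac{1}{428} + \frac{2900}{11} = \frac{1241211}{4708}$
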